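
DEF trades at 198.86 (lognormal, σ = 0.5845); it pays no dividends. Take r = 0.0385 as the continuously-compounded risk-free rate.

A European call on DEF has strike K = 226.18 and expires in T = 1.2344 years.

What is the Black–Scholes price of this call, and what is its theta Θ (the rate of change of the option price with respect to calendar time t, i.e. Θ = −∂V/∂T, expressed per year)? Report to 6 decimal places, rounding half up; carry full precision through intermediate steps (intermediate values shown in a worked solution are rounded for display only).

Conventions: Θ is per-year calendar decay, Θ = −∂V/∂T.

price = 44.755887
Θ = -23.167092

σ√T = 0.5845·√1.2344 = 0.649400
d₁ = (ln(S/K) + (r+σ²/2)T) / (σ√T) = (ln(198.86/226.18) + (0.0385+0.5845²/2)·1.2344) / 0.649400 = (-0.128730 + 0.258385) / 0.649400 = 0.199653
d₂ = d₁ − σ√T = 0.199653 − 0.649400 = -0.449747
e^{−rT} = 0.953587
N(d₁) = 0.579124,  N(d₂) = 0.326446
Call price V = S·N(d₁) − K·e^{−rT}·N(d₂) = 115.164597 − 70.408710 = 44.755887
φ(d₁) = (1/√(2π))·e^{−d₁²/2} = 0.391070
Θ = −S·φ(d₁)·σ/(2√T) − r·K·e^{−rT}·N(d₂) = −20.456357 − 2.710735 = -23.167092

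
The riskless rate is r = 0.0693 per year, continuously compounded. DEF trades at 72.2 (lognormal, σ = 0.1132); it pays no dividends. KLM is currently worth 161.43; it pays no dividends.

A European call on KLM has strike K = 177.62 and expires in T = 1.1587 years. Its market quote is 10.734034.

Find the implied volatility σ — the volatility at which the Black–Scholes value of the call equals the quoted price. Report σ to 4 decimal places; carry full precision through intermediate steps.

At σ = 0.1711 the Black–Scholes value reproduces the quote:
σ√T = 0.1711·√1.1587 = 0.184177
d₁ = (ln(S/K) + (r+σ²/2)T) / (σ√T) = (ln(161.43/177.62) + (0.0693+0.1711²/2)·1.1587) / 0.184177 = (-0.095575 + 0.097259) / 0.184177 = 0.009142
d₂ = d₁ − σ√T = 0.009142 − 0.184177 = -0.175035
e^{−rT} = 0.922841
N(d₁) = 0.503647,  N(d₂) = 0.430526
V = S·N(d₁) − K·e^{−rT}·N(d₂) = 81.303724 − 70.569690 = 10.734034 (matching the quote); vega is positive throughout, so no other σ reproduces this price

sigma = 0.1711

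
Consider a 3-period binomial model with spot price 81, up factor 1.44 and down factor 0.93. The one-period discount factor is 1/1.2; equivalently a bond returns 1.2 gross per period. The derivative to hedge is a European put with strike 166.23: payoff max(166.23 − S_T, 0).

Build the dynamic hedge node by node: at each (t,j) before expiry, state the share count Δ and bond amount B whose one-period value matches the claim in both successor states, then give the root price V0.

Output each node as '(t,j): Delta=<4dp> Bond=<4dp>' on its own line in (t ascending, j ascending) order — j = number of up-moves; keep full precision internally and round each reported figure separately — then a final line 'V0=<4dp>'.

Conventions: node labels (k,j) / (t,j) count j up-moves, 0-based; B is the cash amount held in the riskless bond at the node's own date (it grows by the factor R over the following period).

Since d<R<u, set p* = (R−d)/(u−d) = 0.5294; price each node as the discounted p*-expectation of its children.
Expiry values: V(3,0)=101.0771, V(3,1)=65.3481, V(3,2)=10.0257, V(3,3)=0.0000
Node (2,0) S=70.0569: V=(p*·65.3481+(1−p*)·101.0771)/1.2=68.4681; Δ=(65.3481−101.0771)/(100.8819−65.1529)=-1.0000; B=V−Δ·S=138.5250
Node (2,1) S=108.4752: V=(p*·10.0257+(1−p*)·65.3481)/1.2=30.0498; Δ=(10.0257−65.3481)/(156.2043−100.8819)=-1.0000; B=V−Δ·S=138.5250
Node (2,2) S=167.9616: V=(p*·0.0000+(1−p*)·10.0257)/1.2=3.9317; Δ=(0.0000−10.0257)/(241.8647−156.2043)=-0.1170; B=V−Δ·S=23.5899
Node (1,0) S=75.3300: V=(p*·30.0498+(1−p*)·68.4681)/1.2=40.1075; Δ=(30.0498−68.4681)/(108.4752−70.0569)=-1.0000; B=V−Δ·S=115.4375
Node (1,1) S=116.6400: V=(p*·3.9317+(1−p*)·30.0498)/1.2=13.5188; Δ=(3.9317−30.0498)/(167.9616−108.4752)=-0.4391; B=V−Δ·S=64.7308
Node (0,0) S=81.0000: V=(p*·13.5188+(1−p*)·40.1075)/1.2=21.6926; Δ=(13.5188−40.1075)/(116.6400−75.3300)=-0.6436; B=V−Δ·S=73.8273
Sanity check at the root: Δ(0,0)·S0 + B(0,0) reproduces V0 = 21.6926.

(0,0): Delta=-0.6436 Bond=73.8273
(1,0): Delta=-1.0000 Bond=115.4375
(1,1): Delta=-0.4391 Bond=64.7308
(2,0): Delta=-1.0000 Bond=138.5250
(2,1): Delta=-1.0000 Bond=138.5250
(2,2): Delta=-0.1170 Bond=23.5899
V0=21.6926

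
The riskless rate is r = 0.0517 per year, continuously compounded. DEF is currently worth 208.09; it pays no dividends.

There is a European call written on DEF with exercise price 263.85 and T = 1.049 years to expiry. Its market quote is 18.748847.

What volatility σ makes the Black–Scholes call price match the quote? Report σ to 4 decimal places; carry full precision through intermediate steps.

sigma = 0.3867

At σ = 0.3867 the Black–Scholes value reproduces the quote:
σ√T = 0.3867·√1.049 = 0.396061
d₁ = (ln(S/K) + (r+σ²/2)T) / (σ√T) = (ln(208.09/263.85) + (0.0517+0.3867²/2)·1.049) / 0.396061 = (-0.237410 + 0.132665) / 0.396061 = -0.264466
d₂ = d₁ − σ√T = -0.264466 − 0.396061 = -0.660527
e^{−rT} = 0.947211
N(d₁) = 0.395710,  N(d₂) = 0.254458
V = S·N(d₁) − K·e^{−rT}·N(d₂) = 82.343373 − 63.594526 = 18.748847 (matching the quote); vega is positive throughout, so no other σ reproduces this price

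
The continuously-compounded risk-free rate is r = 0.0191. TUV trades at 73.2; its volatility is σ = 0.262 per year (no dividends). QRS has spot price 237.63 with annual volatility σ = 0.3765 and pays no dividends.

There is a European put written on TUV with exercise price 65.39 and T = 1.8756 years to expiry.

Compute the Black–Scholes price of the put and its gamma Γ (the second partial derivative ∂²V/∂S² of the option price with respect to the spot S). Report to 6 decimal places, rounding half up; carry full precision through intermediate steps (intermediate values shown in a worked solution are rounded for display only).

price = 5.457325
Γ = 0.012735

σ√T = 0.262·√1.8756 = 0.358816
d₁ = (ln(S/K) + (r+σ²/2)T) / (σ√T) = (ln(73.2/65.39) + (0.0191+0.262²/2)·1.8756) / 0.358816 = (0.112826 + 0.100198) / 0.358816 = 0.593688
d₂ = d₁ − σ√T = 0.593688 − 0.358816 = 0.234872
e^{−rT} = 0.964810
N(−d₁) = 0.276361,  N(−d₂) = 0.407154
Put price V = K·e^{−rT}·N(−d₂) − S·N(−d₁) = 25.686918 − 20.229594 = 5.457325
φ(d₁) = (1/√(2π))·e^{−d₁²/2} = 0.334482
Γ = φ(d₁) / (S·σ·√T) = 0.012735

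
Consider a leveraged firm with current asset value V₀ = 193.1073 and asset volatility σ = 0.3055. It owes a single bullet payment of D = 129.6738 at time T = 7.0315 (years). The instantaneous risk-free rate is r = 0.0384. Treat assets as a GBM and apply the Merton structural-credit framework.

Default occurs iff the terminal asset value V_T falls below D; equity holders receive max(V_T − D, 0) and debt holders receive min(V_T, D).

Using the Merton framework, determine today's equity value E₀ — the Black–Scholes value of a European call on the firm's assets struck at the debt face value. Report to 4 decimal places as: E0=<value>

Work the structural quantities from V₀ = 193.1073 against face 129.6738:
d₁ = [ln(V₀/D) + (r + σ²/2)T] / (σ√T)
   = [ln(193.1073/129.6738) + (0.0384 + 0.5·0.3055²)·7.0315] / (0.3055·√7.0315)
   = [0.398224 + 0.598135] / 0.810094 = 1.229931
d₂ = d₁ − σ√T = 1.229931 − 0.810094 = 0.419838
N(d₁) = 0.890639,  N(d₂) = 0.662698,  e^(−rT) = 0.763372
E₀ = V₀·N(d₁) − D·e^(−rT)·N(d₂)
   = 193.1073·0.890639 − 129.6738·0.763372·0.662698 = 106.388756

E0=106.3888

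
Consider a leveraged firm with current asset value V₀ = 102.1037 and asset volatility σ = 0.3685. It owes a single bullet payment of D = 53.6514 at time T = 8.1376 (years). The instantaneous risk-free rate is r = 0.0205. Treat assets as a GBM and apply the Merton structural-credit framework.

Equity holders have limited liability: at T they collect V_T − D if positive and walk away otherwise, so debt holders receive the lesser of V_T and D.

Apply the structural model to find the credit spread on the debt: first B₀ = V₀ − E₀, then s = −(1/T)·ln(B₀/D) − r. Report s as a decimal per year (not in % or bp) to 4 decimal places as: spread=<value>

With assets at 102.1037 and a single debt payment of 53.6514 at 8.1376 years:
d₁ = [ln(V₀/D) + (r + σ²/2)T] / (σ√T)
   = [ln(102.1037/53.6514) + (0.0205 + 0.5·0.3685²)·8.1376] / (0.3685·√8.1376)
   = [0.643481 + 0.719332] / 1.051201 = 1.296435
d₂ = d₁ − σ√T = 1.296435 − 1.051201 = 0.245235
N(d₁) = 0.902587,  N(d₂) = 0.596863,  e^(−rT) = 0.846351
E₀ = V₀·N(d₁) − D·e^(−rT)·N(d₂)
   = 102.1037·0.902587 − 53.6514·0.846351·0.596863 = 65.055200
B₀ = V₀ − E₀ = 102.1037 − 65.055200 = 37.048500
spread = −(1/T)·ln(B₀/D) − r = −(1/8.1376)·ln(37.048500/53.6514) − 0.0205 = 0.02500232

spread=0.0250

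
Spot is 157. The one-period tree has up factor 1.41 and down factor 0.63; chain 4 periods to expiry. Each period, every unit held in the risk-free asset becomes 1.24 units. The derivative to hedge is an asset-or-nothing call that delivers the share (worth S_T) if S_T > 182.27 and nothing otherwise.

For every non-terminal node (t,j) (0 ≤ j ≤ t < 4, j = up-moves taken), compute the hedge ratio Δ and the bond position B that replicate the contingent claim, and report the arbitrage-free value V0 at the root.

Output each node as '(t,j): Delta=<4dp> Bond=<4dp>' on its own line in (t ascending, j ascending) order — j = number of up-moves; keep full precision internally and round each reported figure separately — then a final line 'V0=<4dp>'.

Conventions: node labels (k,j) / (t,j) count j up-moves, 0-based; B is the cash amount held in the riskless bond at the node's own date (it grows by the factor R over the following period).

(0,0): Delta=1.1781 Bond=-37.8794
(1,0): Delta=1.4295 Bond=-71.8371
(1,1): Delta=1.1468 Bond=-40.0404
(2,0): Delta=0.0000 Bond=0.0000
(2,1): Delta=1.6075 Bond=-113.9030
(2,2): Delta=1.0894 Bond=-31.7435
(3,0): Delta=0.0000 Bond=0.0000
(3,1): Delta=0.0000 Bond=0.0000
(3,2): Delta=1.8077 Bond=-180.6017
(3,3): Delta=1.0000 Bond=0.0000
V0=147.0841

Risk-neutral probability p* = (R−d)/(u−d) = (1.24−0.63)/(1.41−0.63) = 0.7821.
Expiry values: V(4,0)=0.0000, V(4,1)=0.0000, V(4,2)=0.0000, V(4,3)=277.2666, V(4,4)=620.5490
(3,0): S=39.2574. Δ = (V_up−V_dn)/(S_up−S_dn) = (0.0000−0.0000)/(55.3529−24.7321) = 0.0000. V = [p*·0.0000 + (1−p*)·0.0000]/1.24 = 0.0000. B = V − Δ·S = 0.0000.
(3,1): S=87.8618. Δ = (V_up−V_dn)/(S_up−S_dn) = (0.0000−0.0000)/(123.8851−55.3529) = 0.0000. V = [p*·0.0000 + (1−p*)·0.0000]/1.24 = 0.0000. B = V − Δ·S = 0.0000.
(3,2): S=196.6430. Δ = (V_up−V_dn)/(S_up−S_dn) = (277.2666−0.0000)/(277.2666−123.8851) = 1.8077. V = [p*·277.2666 + (1−p*)·0.0000]/1.24 = 174.8683. B = V − Δ·S = -180.6017.
(3,3): S=440.1057. Δ = (V_up−V_dn)/(S_up−S_dn) = (620.5490−277.2666)/(620.5490−277.2666) = 1.0000. V = [p*·620.5490 + (1−p*)·277.2666]/1.24 = 440.1057. B = V − Δ·S = 0.0000.
(2,0): S=62.3133. Δ = (V_up−V_dn)/(S_up−S_dn) = (0.0000−0.0000)/(87.8618−39.2574) = 0.0000. V = [p*·0.0000 + (1−p*)·0.0000]/1.24 = 0.0000. B = V − Δ·S = 0.0000.
(2,1): S=139.4631. Δ = (V_up−V_dn)/(S_up−S_dn) = (174.8683−0.0000)/(196.6430−87.8618) = 1.6075. V = [p*·174.8683 + (1−p*)·0.0000]/1.24 = 110.2871. B = V − Δ·S = -113.9030.
(2,2): S=312.1317. Δ = (V_up−V_dn)/(S_up−S_dn) = (440.1057−174.8683)/(440.1057−196.6430) = 1.0894. V = [p*·440.1057 + (1−p*)·174.8683]/1.24 = 308.3045. B = V − Δ·S = -31.7435.
(1,0): S=98.9100. Δ = (V_up−V_dn)/(S_up−S_dn) = (110.2871−0.0000)/(139.4631−62.3133) = 1.4295. V = [p*·110.2871 + (1−p*)·0.0000]/1.24 = 69.5566. B = V − Δ·S = -71.8371.
(1,1): S=221.3700. Δ = (V_up−V_dn)/(S_up−S_dn) = (308.3045−110.2871)/(312.1317−139.4631) = 1.1468. V = [p*·308.3045 + (1−p*)·110.2871]/1.24 = 213.8281. B = V − Δ·S = -40.0404.
(0,0): S=157.0000. Δ = (V_up−V_dn)/(S_up−S_dn) = (213.8281−69.5566)/(221.3700−98.9100) = 1.1781. V = [p*·213.8281 + (1−p*)·69.5566]/1.24 = 147.0841. B = V − Δ·S = -37.8794.
As a check, the time-0 holding Δ(0,0)·S0 + B(0,0) comes to 147.0841 — exactly V0.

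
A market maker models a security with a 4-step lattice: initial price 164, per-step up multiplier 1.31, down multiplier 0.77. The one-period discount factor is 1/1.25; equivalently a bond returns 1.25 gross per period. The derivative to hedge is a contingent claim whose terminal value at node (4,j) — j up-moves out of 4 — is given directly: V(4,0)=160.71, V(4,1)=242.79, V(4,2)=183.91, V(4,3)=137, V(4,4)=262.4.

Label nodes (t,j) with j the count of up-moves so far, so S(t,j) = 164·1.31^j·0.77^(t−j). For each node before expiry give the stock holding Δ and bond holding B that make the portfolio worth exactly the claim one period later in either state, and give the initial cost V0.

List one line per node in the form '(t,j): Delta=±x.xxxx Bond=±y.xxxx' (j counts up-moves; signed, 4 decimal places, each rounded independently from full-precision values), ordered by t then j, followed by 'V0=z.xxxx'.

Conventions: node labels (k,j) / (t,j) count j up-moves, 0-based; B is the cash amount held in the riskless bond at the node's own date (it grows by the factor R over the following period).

(0,0): Delta=0.4272 Bond=19.4585
(1,0): Delta=-0.4475 Bond=134.7815
(1,1): Delta=0.4915 Bond=10.5159
(2,0): Delta=-0.6585 Bond=188.9890
(2,1): Delta=-0.4320 Bond=165.9129
(2,2): Delta=0.5593 Bond=-5.9512
(3,0): Delta=2.0301 Bond=34.9360
(3,1): Delta=-0.8560 Bond=261.3988
(3,2): Delta=-0.4009 Bond=200.6401
(3,3): Delta=0.6299 Bond=-33.4489
V0=89.5188

Risk-neutral probability p* = (R−d)/(u−d) = (1.25−0.77)/(1.31−0.77) = 0.8889.
Expiry values: V(4,0)=160.7100, V(4,1)=242.7900, V(4,2)=183.9100, V(4,3)=137.0000, V(4,4)=262.4000
Node (3,0) S=74.8714: V=(p*·242.7900+(1−p*)·160.7100)/1.25=186.9360; Δ=(242.7900−160.7100)/(98.0815−57.6510)=2.0301; B=V−Δ·S=34.9360
Node (3,1) S=127.3786: V=(p*·183.9100+(1−p*)·242.7900)/1.25=152.3618; Δ=(183.9100−242.7900)/(166.8660−98.0815)=-0.8560; B=V−Δ·S=261.3988
Node (3,2) S=216.7091: V=(p*·137.0000+(1−p*)·183.9100)/1.25=113.7698; Δ=(137.0000−183.9100)/(283.8889−166.8660)=-0.4009; B=V−Δ·S=200.6401
Node (3,3) S=368.6869: V=(p*·262.4000+(1−p*)·137.0000)/1.25=198.7733; Δ=(262.4000−137.0000)/(482.9799−283.8889)=0.6299; B=V−Δ·S=-33.4489
Node (2,0) S=97.2356: V=(p*·152.3618+(1−p*)·186.9360)/1.25=124.9627; Δ=(152.3618−186.9360)/(127.3786−74.8714)=-0.6585; B=V−Δ·S=188.9890
Node (2,1) S=165.4268: V=(p*·113.7698+(1−p*)·152.3618)/1.25=94.4462; Δ=(113.7698−152.3618)/(216.7091−127.3786)=-0.4320; B=V−Δ·S=165.9129
Node (2,2) S=281.4404: V=(p*·198.7733+(1−p*)·113.7698)/1.25=151.4628; Δ=(198.7733−113.7698)/(368.6869−216.7091)=0.5593; B=V−Δ·S=-5.9512
Node (1,0) S=126.2800: V=(p*·94.4462+(1−p*)·124.9627)/1.25=78.2696; Δ=(94.4462−124.9627)/(165.4268−97.2356)=-0.4475; B=V−Δ·S=134.7815
Node (1,1) S=214.8400: V=(p*·151.4628+(1−p*)·94.4462)/1.25=116.1021; Δ=(151.4628−94.4462)/(281.4404−165.4268)=0.4915; B=V−Δ·S=10.5159
Node (0,0) S=164.0000: V=(p*·116.1021+(1−p*)·78.2696)/1.25=89.5188; Δ=(116.1021−78.2696)/(214.8400−126.2800)=0.4272; B=V−Δ·S=19.4585
Verification: the root portfolio costs Δ(0,0)·S0 + B(0,0) = 89.5188, matching V0.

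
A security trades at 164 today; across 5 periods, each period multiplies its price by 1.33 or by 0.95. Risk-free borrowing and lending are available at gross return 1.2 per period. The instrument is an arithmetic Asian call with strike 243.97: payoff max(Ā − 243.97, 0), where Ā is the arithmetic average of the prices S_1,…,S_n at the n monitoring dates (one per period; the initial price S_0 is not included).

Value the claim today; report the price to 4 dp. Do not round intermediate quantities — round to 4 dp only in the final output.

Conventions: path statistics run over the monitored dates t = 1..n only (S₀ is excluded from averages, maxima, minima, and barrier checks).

Set p* = 0.6579 (from d < R < u); the path-dependent value is the discounted p*-expectation over all price paths.
Enumerate all 2^5 = 32 price paths (U = up ×1.33, D = down ×0.95); each path with k up-moves has probability p*^k·(1−p*)^(5−k).
DDDDD: Ā=140.9797, payoff=0.0000, prob=0.004686
UDDDD: Ā=197.3716, payoff=0.0000, prob=0.009011
DUDDD: Ā=184.9076, payoff=0.0000, prob=0.009011
UUDDD: Ā=258.8707, payoff=14.9007, prob=0.017330
DDUDD: Ā=173.0668, payoff=0.0000, prob=0.009011
UDUDD: Ā=242.2935, payoff=0.0000, prob=0.017330
DUUDD: Ā=229.8295, payoff=0.0000, prob=0.017330
UUUDD: Ā=321.7613, payoff=77.7913, prob=0.033326
DDDUD: Ā=161.8180, payoff=0.0000, prob=0.009011
UDDUD: Ā=226.5453, payoff=0.0000, prob=0.017330
DUDUD: Ā=214.0813, payoff=0.0000, prob=0.017330
UUDUD: Ā=299.7138, payoff=55.7438, prob=0.033326
DDUUD: Ā=202.2405, payoff=0.0000, prob=0.017330
UDUUD: Ā=283.1367, payoff=39.1667, prob=0.033326
DUUUD: Ā=270.6727, payoff=26.7027, prob=0.033326
UUUUD: Ā=378.9417, payoff=134.9717, prob=0.064089
DDDDU: Ā=151.1317, payoff=0.0000, prob=0.009011
UDDDU: Ā=211.5844, payoff=0.0000, prob=0.017330
DUDDU: Ā=199.1204, payoff=0.0000, prob=0.017330
UUDDU: Ā=278.7686, payoff=34.7986, prob=0.033326
DDUDU: Ā=187.2796, payoff=0.0000, prob=0.017330
UDUDU: Ā=262.1915, payoff=18.2215, prob=0.033326
DUUDU: Ā=249.7275, payoff=5.7575, prob=0.033326
UUUDU: Ā=349.6184, payoff=105.6484, prob=0.064089
DDDUU: Ā=176.0309, payoff=0.0000, prob=0.017330
UDDUU: Ā=246.4432, payoff=2.4732, prob=0.033326
DUDUU: Ā=233.9792, payoff=0.0000, prob=0.033326
UUDUU: Ā=327.5709, payoff=83.6009, prob=0.064089
DDUUU: Ā=222.1384, payoff=0.0000, prob=0.033326
UDUUU: Ā=310.9938, payoff=67.0238, prob=0.064089
DUUUU: Ā=298.5298, payoff=54.5598, prob=0.064089
UUUUU: Ā=417.9417, payoff=173.9717, prob=0.123249
Price = Σ prob·payoff / R^5 = 58.957989 / 2.488320 = 23.6939

price = 23.6939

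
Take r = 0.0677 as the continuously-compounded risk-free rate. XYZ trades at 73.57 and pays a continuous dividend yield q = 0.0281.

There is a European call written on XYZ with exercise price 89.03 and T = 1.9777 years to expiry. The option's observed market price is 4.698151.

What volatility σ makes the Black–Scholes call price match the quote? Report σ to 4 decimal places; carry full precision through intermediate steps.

sigma = 0.1986

At σ = 0.1986 the Black–Scholes value reproduces the quote:
σ√T = 0.1986·√1.9777 = 0.279293
d₁ = (ln(S/K) + (r−q+σ²/2)T) / (σ√T) = (ln(73.57/89.03) + (0.0677−0.0281+0.1986²/2)·1.9777) / 0.279293 = (-0.190736 + 0.117319) / 0.279293 = -0.262868
d₂ = d₁ − σ√T = -0.262868 − 0.279293 = -0.542160
e^{−rT} = 0.874686
e^{−qT} = 0.945943
N(d₁) = 0.396326,  N(d₂) = 0.293854
V = S·e^{−qT}·N(d₁) − K·e^{−rT}·N(d₂) = 27.581539 − 22.883387 = 4.698151 (matching the quote); vega is positive throughout, so no other σ reproduces this price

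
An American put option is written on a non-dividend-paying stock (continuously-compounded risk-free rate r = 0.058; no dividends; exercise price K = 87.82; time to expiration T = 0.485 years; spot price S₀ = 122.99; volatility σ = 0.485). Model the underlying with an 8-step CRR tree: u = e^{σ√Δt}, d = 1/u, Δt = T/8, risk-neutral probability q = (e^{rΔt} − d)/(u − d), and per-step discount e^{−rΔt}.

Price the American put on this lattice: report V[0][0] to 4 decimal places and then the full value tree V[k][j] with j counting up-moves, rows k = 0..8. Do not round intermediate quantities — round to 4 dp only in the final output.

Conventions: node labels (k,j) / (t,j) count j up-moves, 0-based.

price = 2.6093
tree:
2.6093
4.1609 0.9799
6.4962 1.7104 0.2110
9.8835 2.9451 0.4111 0.0000
14.5634 4.9837 0.8010 0.0000 0.0000
20.6154 8.2402 1.5604 0.0000 0.0000 0.0000
27.7447 13.1917 3.0400 0.0000 0.0000 0.0000 0.0000
34.5069 20.1247 5.9226 0.0000 0.0000 0.0000 0.0000 0.0000
40.5080 27.7447 11.5383 0.0000 0.0000 0.0000 0.0000 0.0000 0.0000

Δt=0.06062, u=1.12684, d=0.88744, q=0.48489, disc=e^(-rΔt)=0.99649
k=8 terminal: V=max(K-S,0) → 40.5080 27.7447 11.5383 0.0000 0.0000 0.0000 0.0000 0.0000 0.0000
k=7: j=0 S=53.3131 intr=34.5069 cont=34.1987 V=34.5069[EX]; j=1 S=67.6953 intr=20.1247 cont=19.8165 V=20.1247[EX]; j=2 S=85.9573 intr=1.8627 cont=5.9226 V=5.9226[hold]; j=3 S=109.1459 intr=0.0000 cont=0.0000 V=0.0000[hold]; j=4 S=138.5901 intr=0.0000 cont=0.0000 V=0.0000[hold]; j=5 S=175.9773 intr=0.0000 cont=0.0000 V=0.0000[hold]; j=6 S=223.4505 intr=0.0000 cont=0.0000 V=0.0000[hold]; j=7 S=283.7305 intr=0.0000 cont=0.0000 V=0.0000[hold]
k=6: j=0 S=60.0753 intr=27.7447 cont=27.4365 V=27.7447[EX]; j=1 S=76.2817 intr=11.5383 cont=13.1917 V=13.1917[hold]; j=2 S=96.8602 intr=0.0000 cont=3.0400 V=3.0400[hold]; j=3 S=122.9900 intr=0.0000 cont=0.0000 V=0.0000[hold]; j=4 S=156.1689 intr=0.0000 cont=0.0000 V=0.0000[hold]; j=5 S=198.2983 intr=0.0000 cont=0.0000 V=0.0000[hold]; j=6 S=251.7930 intr=0.0000 cont=0.0000 V=0.0000[hold]
k=5: j=0 S=67.6953 intr=20.1247 cont=20.6154 V=20.6154[hold]; j=1 S=85.9573 intr=1.8627 cont=8.2402 V=8.2402[hold]; j=2 S=109.1459 intr=0.0000 cont=1.5604 V=1.5604[hold]; j=3 S=138.5901 intr=0.0000 cont=0.0000 V=0.0000[hold]; j=4 S=175.9773 intr=0.0000 cont=0.0000 V=0.0000[hold]; j=5 S=223.4505 intr=0.0000 cont=0.0000 V=0.0000[hold]
k=4: j=0 S=76.2817 intr=11.5383 cont=14.5634 V=14.5634[hold]; j=1 S=96.8602 intr=0.0000 cont=4.9837 V=4.9837[hold]; j=2 S=122.9900 intr=0.0000 cont=0.8010 V=0.8010[hold]; j=3 S=156.1689 intr=0.0000 cont=0.0000 V=0.0000[hold]; j=4 S=198.2983 intr=0.0000 cont=0.0000 V=0.0000[hold]
k=3: j=0 S=85.9573 intr=1.8627 cont=9.8835 V=9.8835[hold]; j=1 S=109.1459 intr=0.0000 cont=2.9451 V=2.9451[hold]; j=2 S=138.5901 intr=0.0000 cont=0.4111 V=0.4111[hold]; j=3 S=175.9773 intr=0.0000 cont=0.0000 V=0.0000[hold]
k=2: j=0 S=96.8602 intr=0.0000 cont=6.4962 V=6.4962[hold]; j=1 S=122.9900 intr=0.0000 cont=1.7104 V=1.7104[hold]; j=2 S=156.1689 intr=0.0000 cont=0.2110 V=0.2110[hold]
k=1: j=0 S=109.1459 intr=0.0000 cont=4.1609 V=4.1609[hold]; j=1 S=138.5901 intr=0.0000 cont=0.9799 V=0.9799[hold]
k=0: j=0 S=122.9900 intr=0.0000 cont=2.6093 V=2.6093[hold]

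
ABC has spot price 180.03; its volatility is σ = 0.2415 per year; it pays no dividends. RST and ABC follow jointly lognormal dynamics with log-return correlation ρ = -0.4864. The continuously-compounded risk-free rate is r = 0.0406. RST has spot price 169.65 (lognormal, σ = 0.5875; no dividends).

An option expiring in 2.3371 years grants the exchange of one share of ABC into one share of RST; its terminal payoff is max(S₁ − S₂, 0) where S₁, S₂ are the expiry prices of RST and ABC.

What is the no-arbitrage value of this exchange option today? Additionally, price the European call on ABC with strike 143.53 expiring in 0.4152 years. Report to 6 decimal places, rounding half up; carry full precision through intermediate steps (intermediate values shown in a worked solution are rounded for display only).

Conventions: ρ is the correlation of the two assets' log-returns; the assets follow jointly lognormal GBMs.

exchange price = 69.422166
price(ABC call K=143.53) = 39.524547

σ_eff = √(σ₁² + σ₂² − 2ρσ₁σ₂) = √(0.5875² + 0.2415² − 2·-0.4864·0.5875·0.2415) = 0.735867
d₁ = (ln(S₁/S₂) + (q₂ − q₁ + σ_eff²/2)T) / (σ_eff√T) = (ln(169.65/180.03) + (0.0 − 0.0 + 0.270750)·2.3371) / 1.124963 = 0.509692
d₂ = d₁ − σ_eff√T = 0.509692 − 1.124963 = -0.615271
N(d₁) = 0.694866,  N(d₂) = 0.269188
V = S₁·e^{−q₁T}·N(d₁) − S₂·e^{−q₂T}·N(d₂) = 117.884081 − 48.461915 = 69.422166
[vanilla: ABC call K=143.53]
σ√T = 0.2415·√0.4152 = 0.155613
d₁ = (ln(S/K) + (r+σ²/2)T) / (σ√T) = (ln(180.03/143.53) + (0.0406+0.2415²/2)·0.4152) / 0.155613 = (0.226579 + 0.028965) / 0.155613 = 1.642178
d₂ = d₁ − σ√T = 1.642178 − 0.155613 = 1.486565
e^{−rT} = 0.983284
N(d₁) = 0.949723,  N(d₂) = 0.931435
price = S·N(d₁) − K·e^{−rT}·N(d₂) = 170.978716 − 131.454169 = 39.524547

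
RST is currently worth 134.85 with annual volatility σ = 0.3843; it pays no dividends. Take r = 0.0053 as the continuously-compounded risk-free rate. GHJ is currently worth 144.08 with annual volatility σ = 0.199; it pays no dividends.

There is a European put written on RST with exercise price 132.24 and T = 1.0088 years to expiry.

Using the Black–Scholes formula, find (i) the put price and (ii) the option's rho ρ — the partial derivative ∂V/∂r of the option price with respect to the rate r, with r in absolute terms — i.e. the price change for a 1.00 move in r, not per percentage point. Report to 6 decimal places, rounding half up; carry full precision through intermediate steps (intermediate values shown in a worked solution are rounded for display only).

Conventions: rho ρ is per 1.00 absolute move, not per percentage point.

σ√T = 0.3843·√1.0088 = 0.385987
d₁ = (ln(S/K) + (r+σ²/2)T) / (σ√T) = (ln(134.85/132.24) + (0.0053+0.3843²/2)·1.0088) / 0.385987 = (0.019545 + 0.079840) / 0.385987 = 0.257481
d₂ = d₁ − σ√T = 0.257481 − 0.385987 = -0.128506
e^{−rT} = 0.994668
N(−d₁) = 0.398404,  N(−d₂) = 0.551126
Put price V = K·e^{−rT}·N(−d₂) − S·N(−d₁) = 72.492259 − 53.724754 = 18.767505
ρ = −K·T·e^{−rT}·N(−d₂) = -73.130191

price = 18.767505
ρ = -73.130191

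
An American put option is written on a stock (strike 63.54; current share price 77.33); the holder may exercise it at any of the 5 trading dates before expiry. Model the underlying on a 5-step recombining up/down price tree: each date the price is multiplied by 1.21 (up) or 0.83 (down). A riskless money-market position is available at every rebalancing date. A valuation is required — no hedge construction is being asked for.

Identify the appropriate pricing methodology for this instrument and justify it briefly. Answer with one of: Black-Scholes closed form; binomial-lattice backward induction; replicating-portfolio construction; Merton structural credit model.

Key observation: an American put (K = 63.54, S₀ = 77.33) on a 5-date tree has no closed form — the optimal stopping decision is embedded and must be resolved recursively from expiry.

framework: binomial-lattice backward induction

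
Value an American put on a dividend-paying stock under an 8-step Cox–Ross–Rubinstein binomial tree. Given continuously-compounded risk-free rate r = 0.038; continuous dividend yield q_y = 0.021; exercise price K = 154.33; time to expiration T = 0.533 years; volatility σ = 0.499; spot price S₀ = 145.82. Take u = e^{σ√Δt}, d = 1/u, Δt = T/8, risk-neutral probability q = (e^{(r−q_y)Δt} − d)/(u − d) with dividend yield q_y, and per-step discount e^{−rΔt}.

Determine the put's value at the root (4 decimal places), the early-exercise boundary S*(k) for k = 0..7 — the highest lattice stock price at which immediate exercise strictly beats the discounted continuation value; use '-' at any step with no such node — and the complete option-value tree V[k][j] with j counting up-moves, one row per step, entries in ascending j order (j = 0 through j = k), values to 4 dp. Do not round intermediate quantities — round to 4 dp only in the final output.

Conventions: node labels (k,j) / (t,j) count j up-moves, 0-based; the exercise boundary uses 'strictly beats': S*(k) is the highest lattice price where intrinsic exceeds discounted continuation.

price = 25.5718
boundary = - - - - 87.1098 99.0842 112.7047 128.1975
tree:
25.5718
34.1823 16.0858
44.3391 23.0145 8.4287
55.6066 31.9845 13.1132 3.2385
67.2202 42.9257 19.9282 5.5670 0.6536
77.7475 55.2458 29.3871 9.4640 1.2415 0.0000
87.0026 67.2202 41.6253 15.8673 2.3584 0.0000 0.0000
95.1392 77.7475 55.2458 26.1325 4.4800 0.0000 0.0000 0.0000
102.2925 87.0026 67.2202 41.6253 8.5100 0.0000 0.0000 0.0000 0.0000

Δt=0.06663  u=1.13746  d=0.87915  q=0.47223  discount=0.99747
step 8 (expiry): payoffs max(K−S,0) = 102.2925 87.0026 67.2202 41.6253 8.5100 0.0000 0.0000 0.0000 0.0000
step 7: (k=7,j=0): S=59.1908, K−S=95.1392, hold=94.8317 ⇒ V=95.1392 exercise | (k=7,j=1): S=76.5825, K−S=77.7475, hold=77.4644 ⇒ V=77.7475 exercise | (k=7,j=2): S=99.0842, K−S=55.2458, hold=54.9941 ⇒ V=55.2458 exercise | (k=7,j=3): S=128.1975, K−S=26.1325, hold=25.9215 ⇒ V=26.1325 exercise | (k=7,j=4): S=165.8650, K−S=0.0000, hold=4.4800 ⇒ V=4.4800 continue | (k=7,j=5): S=214.6000, K−S=0.0000, hold=0.0000 ⇒ V=0.0000 continue | (k=7,j=6): S=277.6546, K−S=0.0000, hold=0.0000 ⇒ V=0.0000 continue | (k=7,j=7): S=359.2361, K−S=0.0000, hold=0.0000 ⇒ V=0.0000 continue  boundary S*=128.1975
step 6: (k=6,j=0): S=67.3274, K−S=87.0026, hold=86.7065 ⇒ V=87.0026 exercise | (k=6,j=1): S=87.1098, K−S=67.2202, hold=66.9518 ⇒ V=67.2202 exercise | (k=6,j=2): S=112.7047, K−S=41.6253, hold=41.3927 ⇒ V=41.6253 exercise | (k=6,j=3): S=145.8200, K−S=8.5100, hold=15.8673 ⇒ V=15.8673 continue | (k=6,j=4): S=188.6654, K−S=0.0000, hold=2.3584 ⇒ V=2.3584 continue | (k=6,j=5): S=244.0997, K−S=0.0000, hold=0.0000 ⇒ V=0.0000 continue | (k=6,j=6): S=315.8220, K−S=0.0000, hold=0.0000 ⇒ V=0.0000 continue  boundary S*=112.7047
step 5: (k=5,j=0): S=76.5825, K−S=77.7475, hold=77.4644 ⇒ V=77.7475 exercise | (k=5,j=1): S=99.0842, K−S=55.2458, hold=54.9941 ⇒ V=55.2458 exercise | (k=5,j=2): S=128.1975, K−S=26.1325, hold=29.3871 ⇒ V=29.3871 continue | (k=5,j=3): S=165.8650, K−S=0.0000, hold=9.4640 ⇒ V=9.4640 continue | (k=5,j=4): S=214.6000, K−S=0.0000, hold=1.2415 ⇒ V=1.2415 continue | (k=5,j=5): S=277.6546, K−S=0.0000, hold=0.0000 ⇒ V=0.0000 continue  boundary S*=99.0842
step 4: (k=4,j=0): S=87.1098, K−S=67.2202, hold=66.9518 ⇒ V=67.2202 exercise | (k=4,j=1): S=112.7047, K−S=41.6253, hold=42.9257 ⇒ V=42.9257 continue | (k=4,j=2): S=145.8200, K−S=8.5100, hold=19.9282 ⇒ V=19.9282 continue | (k=4,j=3): S=188.6654, K−S=0.0000, hold=5.5670 ⇒ V=5.5670 continue | (k=4,j=4): S=244.0997, K−S=0.0000, hold=0.6536 ⇒ V=0.6536 continue  boundary S*=87.1098
step 3: (k=3,j=0): S=99.0842, K−S=55.2458, hold=55.6066 ⇒ V=55.6066 continue | (k=3,j=1): S=128.1975, K−S=26.1325, hold=31.9845 ⇒ V=31.9845 continue | (k=3,j=2): S=165.8650, K−S=0.0000, hold=13.1132 ⇒ V=13.1132 continue | (k=3,j=3): S=214.6000, K−S=0.0000, hold=3.2385 ⇒ V=3.2385 continue  boundary S*=-
step 2: (k=2,j=0): S=112.7047, K−S=41.6253, hold=44.3391 ⇒ V=44.3391 continue | (k=2,j=1): S=145.8200, K−S=8.5100, hold=23.0145 ⇒ V=23.0145 continue | (k=2,j=2): S=188.6654, K−S=0.0000, hold=8.4287 ⇒ V=8.4287 continue  boundary S*=-
step 1: (k=1,j=0): S=128.1975, K−S=26.1325, hold=34.1823 ⇒ V=34.1823 continue | (k=1,j=1): S=165.8650, K−S=0.0000, hold=16.0858 ⇒ V=16.0858 continue  boundary S*=-
step 0: (k=0,j=0): S=145.8200, K−S=8.5100, hold=25.5718 ⇒ V=25.5718 continue  boundary S*=-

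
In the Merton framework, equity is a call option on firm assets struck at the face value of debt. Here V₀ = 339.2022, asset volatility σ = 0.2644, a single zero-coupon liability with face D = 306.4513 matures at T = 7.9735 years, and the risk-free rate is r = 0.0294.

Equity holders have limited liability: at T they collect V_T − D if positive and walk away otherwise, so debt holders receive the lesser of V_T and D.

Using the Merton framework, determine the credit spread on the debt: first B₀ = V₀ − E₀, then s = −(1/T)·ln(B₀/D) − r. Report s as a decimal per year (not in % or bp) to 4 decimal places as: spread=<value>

spread=0.0252

Equity is a call on the firm's assets struck at D = 306.4513:
d₁ = [ln(V₀/D) + (r + σ²/2)T] / (σ√T)
   = [ln(339.2022/306.4513) + (0.0294 + 0.5·0.2644²)·7.9735] / (0.2644·√7.9735)
   = [0.101538 + 0.513124] / 0.746597 = 0.823285
d₂ = d₁ − σ√T = 0.823285 − 0.746597 = 0.076688
N(d₁) = 0.794827,  N(d₂) = 0.530564,  e^(−rT) = 0.791029
E₀ = V₀·N(d₁) − D·e^(−rT)·N(d₂)
   = 339.2022·0.794827 − 306.4513·0.791029·0.530564 = 140.992022
B₀ = V₀ − E₀ = 339.2022 − 140.992022 = 198.210178
spread = −(1/T)·ln(B₀/D) − r = −(1/7.9735)·ln(198.210178/306.4513) − 0.0294 = 0.02524738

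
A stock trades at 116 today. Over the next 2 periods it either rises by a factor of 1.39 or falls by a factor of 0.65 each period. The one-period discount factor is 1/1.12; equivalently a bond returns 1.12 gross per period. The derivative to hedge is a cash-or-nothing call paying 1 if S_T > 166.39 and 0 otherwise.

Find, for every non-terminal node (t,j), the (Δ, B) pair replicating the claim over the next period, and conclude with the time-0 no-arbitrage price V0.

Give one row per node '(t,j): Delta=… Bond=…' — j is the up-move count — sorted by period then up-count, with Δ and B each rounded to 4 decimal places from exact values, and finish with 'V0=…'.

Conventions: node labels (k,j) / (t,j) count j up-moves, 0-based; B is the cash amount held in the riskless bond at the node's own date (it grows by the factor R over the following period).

(0,0): Delta=0.0066 Bond=-0.4447
(1,0): Delta=0.0000 Bond=0.0000
(1,1): Delta=0.0084 Bond=-0.7843
V0=0.3216

Under the risk-neutral measure, an up-move has probability p* = (R−d)/(u−d) = 0.6351 and values discount at R = 1.12.
At maturity the claim pays: V(2,0)=0.0000, V(2,1)=0.0000, V(2,2)=1.0000
  t=1,j=0: stock 75.4000 → up 104.8060 (V=0.0000), down 49.0100 (V=0.0000). Price 0.0000; hedge Δ=0.0000, bond B=0.0000.
  t=1,j=1: stock 161.2400 → up 224.1236 (V=1.0000), down 104.8060 (V=0.0000). Price 0.5671; hedge Δ=0.0084, bond B=-0.7843.
  t=0,j=0: stock 116.0000 → up 161.2400 (V=0.5671), down 75.4000 (V=0.0000). Price 0.3216; hedge Δ=0.0066, bond B=-0.4447.
As a check, the time-0 holding Δ(0,0)·S0 + B(0,0) comes to 0.3216 — exactly V0.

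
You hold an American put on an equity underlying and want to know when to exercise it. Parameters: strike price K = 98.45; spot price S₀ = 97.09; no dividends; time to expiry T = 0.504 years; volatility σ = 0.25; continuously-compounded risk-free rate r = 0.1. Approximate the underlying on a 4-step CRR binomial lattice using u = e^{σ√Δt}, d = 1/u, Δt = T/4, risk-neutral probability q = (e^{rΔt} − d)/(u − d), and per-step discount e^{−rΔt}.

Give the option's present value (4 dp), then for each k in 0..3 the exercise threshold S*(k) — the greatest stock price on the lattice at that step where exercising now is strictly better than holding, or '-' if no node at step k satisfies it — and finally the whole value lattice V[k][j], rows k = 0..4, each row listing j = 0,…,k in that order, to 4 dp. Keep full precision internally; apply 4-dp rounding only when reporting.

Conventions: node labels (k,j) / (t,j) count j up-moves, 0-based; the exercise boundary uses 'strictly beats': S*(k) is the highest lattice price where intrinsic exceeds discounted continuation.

Δt=0.12600, u=1.09280, d=0.91508, q=0.54918, disc=e^(-rΔt)=0.98748
k=4 terminal: V=max(K-S,0) → 30.3707 17.1492 1.3600 0.0000 0.0000
k=3: j=0 S=74.3969 intr=24.0531 cont=22.8204 V=24.0531[EX]; j=1 S=88.8453 intr=9.6047 cont=8.3720 V=9.6047[EX]; j=2 S=106.0997 intr=0.0000 cont=0.6054 V=0.6054[hold]; j=3 S=126.7051 intr=0.0000 cont=0.0000 V=0.0000[hold]  S*(3)=88.8453
k=2: j=0 S=81.3008 intr=17.1492 cont=15.9165 V=17.1492[EX]; j=1 S=97.0900 intr=1.3600 cont=4.6041 V=4.6041[hold]; j=2 S=115.9456 intr=0.0000 cont=0.2695 V=0.2695[hold]  S*(2)=81.3008
k=1: j=0 S=88.8453 intr=9.6047 cont=10.1312 V=10.1312[hold]; j=1 S=106.0997 intr=0.0000 cont=2.1958 V=2.1958[hold]  S*(1)=-
k=0: j=0 S=97.0900 intr=1.3600 cont=5.7010 V=5.7010[hold]  S*(0)=-

price = 5.7010
boundary = - - 81.3008 88.8453
tree:
5.7010
10.1312 2.1958
17.1492 4.6041 0.2695
24.0531 9.6047 0.6054 0.0000
30.3707 17.1492 1.3600 0.0000 0.0000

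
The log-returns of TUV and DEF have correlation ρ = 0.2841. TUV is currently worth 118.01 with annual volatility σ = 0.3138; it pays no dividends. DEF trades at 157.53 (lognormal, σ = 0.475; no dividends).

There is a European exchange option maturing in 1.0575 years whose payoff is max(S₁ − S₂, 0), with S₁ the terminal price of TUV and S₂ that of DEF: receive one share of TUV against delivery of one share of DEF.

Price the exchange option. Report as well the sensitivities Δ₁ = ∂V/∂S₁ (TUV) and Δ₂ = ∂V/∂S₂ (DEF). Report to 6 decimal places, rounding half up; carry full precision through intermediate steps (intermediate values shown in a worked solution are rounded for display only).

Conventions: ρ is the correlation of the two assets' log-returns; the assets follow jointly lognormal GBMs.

σ_eff = √(σ₁² + σ₂² − 2ρσ₁σ₂) = √(0.3138² + 0.475² − 2·0.2841·0.3138·0.475) = 0.489288
d₁ = (ln(S₁/S₂) + (q₂ − q₁ + σ_eff²/2)T) / (σ_eff√T) = (ln(118.01/157.53) + (0.0 − 0.0 + 0.119701)·1.0575) / 0.503158 = -0.322488
d₂ = d₁ − σ_eff√T = -0.322488 − 0.503158 = -0.825646
N(d₁) = 0.373541,  N(d₂) = 0.204502
V = S₁·e^{−q₁T}·N(d₁) − S₂·e^{−q₂T}·N(d₂) = 44.081625 − 32.215262 = 11.866363
Key observation: pricing in DEF-units makes this a unit-strike call on the ratio S₁/S₂ — the risk-free rate cancels and cannot affect the value.
Δ₁ = e^{−q₁T}·N(d₁) = 0.373541;  Δ₂ = −e^{−q₂T}·N(d₂) = -0.204502

exchange price = 11.866363
Δ1 = 0.373541
Δ2 = -0.204502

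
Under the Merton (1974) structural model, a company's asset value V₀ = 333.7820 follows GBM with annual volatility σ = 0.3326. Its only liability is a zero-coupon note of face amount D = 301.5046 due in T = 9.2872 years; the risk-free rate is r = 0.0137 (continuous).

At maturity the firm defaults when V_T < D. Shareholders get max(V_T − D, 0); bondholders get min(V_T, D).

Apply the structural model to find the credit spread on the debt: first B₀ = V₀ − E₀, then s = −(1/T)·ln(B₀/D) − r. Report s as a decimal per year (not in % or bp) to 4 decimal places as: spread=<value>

Equity is a call on the firm's assets struck at D = 301.5046:
d₁ = [ln(V₀/D) + (r + σ²/2)T] / (σ√T)
   = [ln(333.7820/301.5046) + (0.0137 + 0.5·0.3326²)·9.2872] / (0.3326·√9.2872)
   = [0.101703 + 0.640922] / 1.013595 = 0.732664
d₂ = d₁ − σ√T = 0.732664 − 1.013595 = -0.280931
N(d₁) = 0.768118,  N(d₂) = 0.389382,  e^(−rT) = 0.880527
E₀ = V₀·N(d₁) − D·e^(−rT)·N(d₂)
   = 333.7820·0.768118 − 301.5046·0.880527·0.389382 = 153.009915
B₀ = V₀ − E₀ = 333.7820 − 153.009915 = 180.772085
spread = −(1/T)·ln(B₀/D) − r = −(1/9.2872)·ln(180.772085/301.5046) − 0.0137 = 0.04138100

spread=0.0414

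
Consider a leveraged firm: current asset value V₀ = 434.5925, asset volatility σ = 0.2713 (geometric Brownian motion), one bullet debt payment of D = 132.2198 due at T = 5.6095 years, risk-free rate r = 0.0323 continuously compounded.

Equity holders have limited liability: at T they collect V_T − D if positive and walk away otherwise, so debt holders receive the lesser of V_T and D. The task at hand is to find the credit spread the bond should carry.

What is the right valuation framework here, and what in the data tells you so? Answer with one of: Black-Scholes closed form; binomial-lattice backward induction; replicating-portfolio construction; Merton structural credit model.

Key observation: the asked-for credit quantity lives on the firm's capital structure — asset value, asset volatility, debt face 132.2198 — which is the structural model's domain.

framework: Merton structural credit model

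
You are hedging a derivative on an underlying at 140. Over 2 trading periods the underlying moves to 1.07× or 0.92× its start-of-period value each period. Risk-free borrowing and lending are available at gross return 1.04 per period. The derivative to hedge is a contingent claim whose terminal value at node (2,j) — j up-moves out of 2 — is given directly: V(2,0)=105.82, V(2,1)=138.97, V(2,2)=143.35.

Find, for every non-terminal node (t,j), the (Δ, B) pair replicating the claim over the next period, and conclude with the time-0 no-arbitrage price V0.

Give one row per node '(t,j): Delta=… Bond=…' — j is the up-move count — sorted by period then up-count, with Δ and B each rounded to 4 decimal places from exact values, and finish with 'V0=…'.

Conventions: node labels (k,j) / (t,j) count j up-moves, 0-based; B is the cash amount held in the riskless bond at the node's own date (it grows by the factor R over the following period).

(0,0): Delta=0.4640 Bond=64.8898
(1,0): Delta=1.7158 Bond=-93.7500
(1,1): Delta=0.1949 Bond=107.7942
V0=129.8513

Arbitrage-free pricing uses the up-move probability p* = (R−d)/(u−d) = 0.8000, discounting each step at R = 1.04.
Terminal payoffs: V(2,0)=105.8200, V(2,1)=138.9700, V(2,2)=143.3500
Node (1,0) S=128.8000: V=(p*·138.9700+(1−p*)·105.8200)/1.04=127.2500; Δ=(138.9700−105.8200)/(137.8160−118.4960)=1.7158; B=V−Δ·S=-93.7500
Node (1,1) S=149.8000: V=(p*·143.3500+(1−p*)·138.9700)/1.04=136.9942; Δ=(143.3500−138.9700)/(160.2860−137.8160)=0.1949; B=V−Δ·S=107.7942
Node (0,0) S=140.0000: V=(p*·136.9942+(1−p*)·127.2500)/1.04=129.8513; Δ=(136.9942−127.2500)/(149.8000−128.8000)=0.4640; B=V−Δ·S=64.8898
As a check, the time-0 holding Δ(0,0)·S0 + B(0,0) comes to 129.8513 — exactly V0.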